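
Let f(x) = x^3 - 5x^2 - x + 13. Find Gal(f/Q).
The polynomial is an irreducible cubic over Q and its discriminant is 3136 = 56^2, a perfect square. For an irreducible cubic, a square discriminant forces the Galois group to be A_3, the cyclic group of order 3.

C_3 (order 3)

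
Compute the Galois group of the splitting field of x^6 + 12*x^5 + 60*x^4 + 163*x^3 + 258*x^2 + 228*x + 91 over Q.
6T5: C_3 x S_3

The polynomial f is an irreducible sextic over Q, so G = Gal(f/Q) is one of the 16 transitive subgroups 6T1, ..., 6T16 of S_6. The discriminant of f is -177147, which is not a perfect square, so G is not contained in A_6. The transitive groups of degree 6 not contained in A_6 are: C_6 (6T1, order 6), S_3 (6T2, order 6), D_6 (6T3, order 12), C_3 x S_3 (6T5, order 18), A_4 x C_2 (6T6, order 24), S_4 (6T8, order 24), S_3 x S_3 (6T9, order 36), S_4 x C_2 (6T11, order 48), (S_3 x S_3) : C_2 (6T13, order 72), PGL(2,5) (6T14, order 120), S_6 (6T16, order 720). By Dedekind's theorem, for a prime p not dividing disc(f) the degrees of the irreducible factors of f mod p form the cycle type of an element of G. Factoring f modulo the 33 such primes p <= 139 (skipping 3, which divides the discriminant), each new pattern first appears at: mod 2: f = (x^6 + x^3 + 1), pattern 6; mod 7: f = (x)(x + 1)(x + 5)(x^3 + 6x^2 + 5x + 5), pattern 3+1+1+1; mod 17: f = (x^2 + 3)(x^2 + 3x + 9)(x^2 + 9x + 4), pattern 2+2+2; mod 19: f = (x^3 + 6x^2 + 12x + 2)(x^3 + 6x^2 + 12x + 17), pattern 3+3; mod 73: f = (x + 44)(x + 45)(x + 46)(x + 53)(x + 54)(x + 62), pattern 1+1+1+1+1+1. No other pattern occurs in this range, so the set of observed cycle types is {6, 3+1+1+1, 2+2+2, 3+3, 1+1+1+1+1+1}. The candidates containing elements of all these cycle types are C_3 x S_3 (6T5) of order 18, S_3 x S_3 (6T9) of order 36, (S_3 x S_3) : C_2 (6T13) of order 72, S_6 (6T16) of order 720; the others are excluded. The observed types are precisely the cycle types that occur in C_3 x S_3 (6T5). Each of the other remaining candidates has further cycle types, and by the Chebotarev density theorem the matching factorization patterns would occur for a proportion of primes equal to their share of the group: S_3 x S_3 (6T9) additionally contains elements of type 2+2+1+1 (9 of its 36 elements, about 25% of primes); (S_3 x S_3) : C_2 (6T13) additionally contains elements of type 4+2, 3+2+1, 2+2+1+1, 2+1+1+1+1 (45 of its 72 elements, about 62% of primes); S_6 (6T16) additionally contains elements of type 5+1, 4+2, 4+1+1, 3+2+1, 2+2+1+1, 2+1+1+1+1 (504 of its 720 elements, about 70% of primes). None of the 33 primes tested shows any such pattern (for each of these groups the chance of that is below 10^-4), which rules them out. Hence G = C_3 x S_3 (6T5), of order 18.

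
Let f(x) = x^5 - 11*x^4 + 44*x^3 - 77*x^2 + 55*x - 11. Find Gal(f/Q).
C_5 (also written C5)

The polynomial f is an irreducible quintic over Q, so G = Gal(f/Q) is a transitive subgroup of S_5: one of C_5 (5T1, order 5), D_5 (5T2, order 10), F_20 (5T3, order 20), A_5 (5T4, order 60) or S_5 (5T5, order 120). The discriminant of f is 14641 = 121^2, a perfect square, so G is contained in A_5. The transitive groups of degree 5 contained in A_5 are: C_5 (5T1, order 5), D_5 (5T2, order 10), A_5 (5T4, order 60). By Dedekind's theorem, for a prime p not dividing disc(f) the degrees of the irreducible factors of f mod p form the cycle type of an element of G. Factoring f modulo the 14 such primes p <= 47 (skipping 11, which divides the discriminant), each new pattern first appears at: mod 2: f = (x^5 + x^4 + x^2 + x + 1), pattern 5; mod 23: f = (x + 2)(x + 4)(x + 8)(x + 9)(x + 12), pattern 1+1+1+1+1. No other pattern occurs in this range, so the set of observed cycle types is {5, 1+1+1+1+1}. The candidates containing elements of all these cycle types are C_5 (5T1) of order 5, D_5 (5T2) of order 10, A_5 (5T4) of order 60; the others are excluded. The observed types are precisely the cycle types that occur in C_5 (5T1). Each of the other remaining candidates has further cycle types, and by the Chebotarev density theorem the matching factorization patterns would occur for a proportion of primes equal to their share of the group: D_5 (5T2) additionally contains elements of type 2+2+1 (5 of its 10 elements, about 50% of primes); A_5 (5T4) additionally contains elements of type 3+1+1, 2+2+1 (35 of its 60 elements, about 58% of primes). None of the 14 primes tested shows any such pattern (for each of these groups the chance of that is below 10^-4), which rules them out. Hence G = C_5 (5T1), of order 5.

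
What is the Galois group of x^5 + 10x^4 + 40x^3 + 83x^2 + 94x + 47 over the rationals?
D_5, the dihedral group of order 10

The polynomial f is an irreducible quintic over Q, so G = Gal(f/Q) is a transitive subgroup of S_5: one of C_5 (5T1, order 5), D_5 (5T2, order 10), F_20 (5T3, order 20), A_5 (5T4, order 60) or S_5 (5T5, order 120). The discriminant of f is 55225 = 235^2, a perfect square, so G is contained in A_5. The transitive groups of degree 5 contained in A_5 are: C_5 (5T1, order 5), D_5 (5T2, order 10), A_5 (5T4, order 60). By Dedekind's theorem, for a prime p not dividing disc(f) the degrees of the irreducible factors of f mod p form the cycle type of an element of G. Factoring f modulo the 23 such primes p <= 97 (skipping 5, 47, which divide the discriminant), each new pattern first appears at: mod 2: f = (x^5 + x^2 + 1), pattern 5; mod 11: f = (x + 10)(x^2 + 2x + 5)(x^2 + 9x + 6), pattern 2+2+1; mod 83: f = (x + 24)(x + 26)(x + 54)(x + 74)(x + 81), pattern 1+1+1+1+1. No other pattern occurs in this range, so the set of observed cycle types is {5, 2+2+1, 1+1+1+1+1}. The candidates containing elements of all these cycle types are D_5 (5T2) of order 10, A_5 (5T4) of order 60; the others are excluded. The observed types are precisely the cycle types that occur in D_5 (5T2). Each of the other remaining candidates has further cycle types, and by the Chebotarev density theorem the matching factorization patterns would occur for a proportion of primes equal to their share of the group: A_5 (5T4) additionally contains elements of type 3+1+1 (20 of its 60 elements, about 33% of primes). None of the 23 primes tested shows any such pattern (for each of these groups the chance of that is below 10^-4), which rules them out. Hence G = D_5 (5T2), of order 10.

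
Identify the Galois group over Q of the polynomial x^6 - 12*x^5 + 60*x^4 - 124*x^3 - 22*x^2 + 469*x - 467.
S_6 (order 720)

The polynomial f is an irreducible sextic over Q, so G = Gal(f/Q) is one of the 16 transitive subgroups 6T1, ..., 6T16 of S_6. The discriminant of f is 1819237778456309, which is not a perfect square, so G is not contained in A_6. The transitive groups of degree 6 not contained in A_6 are: C_6 (6T1, order 6), S_3 (6T2, order 6), D_6 (6T3, order 12), C_3 x S_3 (6T5, order 18), A_4 x C_2 (6T6, order 24), S_4 (6T8, order 24), S_3 x S_3 (6T9, order 36), S_4 x C_2 (6T11, order 48), (S_3 x S_3) : C_2 (6T13, order 72), PGL(2,5) (6T14, order 120), S_6 (6T16, order 720). By Dedekind's theorem, for a prime p not dividing disc(f) the degrees of the irreducible factors of f mod p form the cycle type of an element of G. Factoring f modulo the 4 such primes p <= 7, each new pattern first appears at: mod 2: f = (x^6 + x + 1), pattern 6; mod 5: f = (x + 4)(x^5 + 4x^4 + 4x^3 + 3x + 2), pattern 5+1; mod 7: f = (x^2 + x + 4)(x^4 + x^3 + 6x^2 + 6x + 4), pattern 4+2. No other pattern occurs in this range, so the set of observed cycle types is {6, 5+1, 4+2}. Among the candidates above, the only group containing elements of all these cycle types is S_6 (6T16); every other candidate lacks at least one of them. Hence G = S_6 (6T16), of order 720.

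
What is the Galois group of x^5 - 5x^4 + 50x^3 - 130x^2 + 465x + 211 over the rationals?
The polynomial f is an irreducible quintic over Q, so G = Gal(f/Q) is a transitive subgroup of S_5: one of C_5 (5T1, order 5), D_5 (5T2, order 10), F_20 (5T3, order 20), A_5 (5T4, order 60) or S_5 (5T5, order 120). The discriminant of f is 673506304000000 = 25952000^2, a perfect square, so G is contained in A_5. The transitive groups of degree 5 contained in A_5 are: C_5 (5T1, order 5), D_5 (5T2, order 10), A_5 (5T4, order 60). By Dedekind's theorem, for a prime p not dividing disc(f) the degrees of the irreducible factors of f mod p form the cycle type of an element of G. Factoring f modulo the 2 such primes p <= 7 (skipping 2, 5, which divide the discriminant), each new pattern first appears at: mod 3: f = (x^5 + x^4 + 2x^3 + 2x^2 + 1), pattern 5; mod 7: f = (x + 4)(x + 5)(x^3 + 2x + 6), pattern 3+1+1. No other pattern occurs in this range, so the set of observed cycle types is {5, 3+1+1}. Among the candidates above, the only group containing elements of all these cycle types is A_5 (5T4) — each of C_5 (5T1), D_5 (5T2) lacks at least one of them. Hence G = A_5 (5T4), of order 60.

A_5 (also written A5)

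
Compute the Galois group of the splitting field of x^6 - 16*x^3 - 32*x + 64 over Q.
The polynomial f is an irreducible sextic over Q, so G = Gal(f/Q) is one of the 16 transitive subgroups 6T1, ..., 6T16 of S_6. The discriminant of f is 53451941740544, which is not a perfect square, so G is not contained in A_6. The transitive groups of degree 6 not contained in A_6 are: C_6 (6T1, order 6), S_3 (6T2, order 6), D_6 (6T3, order 12), C_3 x S_3 (6T5, order 18), A_4 x C_2 (6T6, order 24), S_4 (6T8, order 24), S_3 x S_3 (6T9, order 36), S_4 x C_2 (6T11, order 48), (S_3 x S_3) : C_2 (6T13, order 72), PGL(2,5) (6T14, order 120), S_6 (6T16, order 720). By Dedekind's theorem, for a prime p not dividing disc(f) the degrees of the irreducible factors of f mod p form the cycle type of an element of G. Factoring f modulo the 3 such primes p <= 7 (skipping 2, which divides the discriminant), each new pattern first appears at: mod 3: f = (x^6 + 2x^3 + x + 1), pattern 6; mod 5: f = (x + 2)(x^5 + 3x^4 + 4x^3 + x^2 + 3x + 2), pattern 5+1; mod 7: f = (x^2 + 2)(x^4 + 5x^2 + 5x + 4), pattern 4+2. No other pattern occurs in this range, so the set of observed cycle types is {6, 5+1, 4+2}. Among the candidates above, the only group containing elements of all these cycle types is S_6 (6T16); every other candidate lacks at least one of them. Hence G = S_6 (6T16), of order 720.

S_6 (order 720)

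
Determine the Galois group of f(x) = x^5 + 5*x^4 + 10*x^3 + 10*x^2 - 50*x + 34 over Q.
A_5 (order 60)

The polynomial f is an irreducible quintic over Q, so G = Gal(f/Q) is a transitive subgroup of S_5: one of C_5 (5T1, order 5), D_5 (5T2, order 10), F_20 (5T3, order 20), A_5 (5T4, order 60) or S_5 (5T5, order 120). The discriminant of f is 58564000000 = 242000^2, a perfect square, so G is contained in A_5. The transitive groups of degree 5 contained in A_5 are: C_5 (5T1, order 5), D_5 (5T2, order 10), A_5 (5T4, order 60). By Dedekind's theorem, for a prime p not dividing disc(f) the degrees of the irreducible factors of f mod p form the cycle type of an element of G. Factoring f modulo the 3 such primes p <= 13 (skipping 2, 5, 11, which divide the discriminant), each new pattern first appears at: mod 3: f = (x^5 + 2x^4 + x^3 + x^2 + x + 1), pattern 5; mod 13: f = (x + 7)(x + 9)(x^3 + 2x^2 + 6x + 9), pattern 3+1+1. No other pattern occurs in this range, so the set of observed cycle types is {5, 3+1+1}. Among the candidates above, the only group containing elements of all these cycle types is A_5 (5T4) — each of C_5 (5T1), D_5 (5T2) lacks at least one of them. Hence G = A_5 (5T4), of order 60.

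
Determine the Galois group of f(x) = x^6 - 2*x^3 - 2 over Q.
S_3 x S_3

The polynomial f is an irreducible sextic over Q, so G = Gal(f/Q) is one of the 16 transitive subgroups 6T1, ..., 6T16 of S_6. The discriminant of f is 5038848, which is not a perfect square, so G is not contained in A_6. The transitive groups of degree 6 not contained in A_6 are: C_6 (6T1, order 6), S_3 (6T2, order 6), D_6 (6T3, order 12), C_3 x S_3 (6T5, order 18), A_4 x C_2 (6T6, order 24), S_4 (6T8, order 24), S_3 x S_3 (6T9, order 36), S_4 x C_2 (6T11, order 48), (S_3 x S_3) : C_2 (6T13, order 72), PGL(2,5) (6T14, order 120), S_6 (6T16, order 720). By Dedekind's theorem, for a prime p not dividing disc(f) the degrees of the irreducible factors of f mod p form the cycle type of an element of G. Factoring f modulo the 23 such primes p <= 97 (skipping 2, 3, which divide the discriminant), each new pattern first appears at: mod 5: f = (x^6 + 3x^3 + 3), pattern 6; mod 11: f = (x + 3)(x + 5)(x^2 + 6x + 3)(x^2 + 8x + 9), pattern 2+2+1+1; mod 13: f = (x + 2)(x + 5)(x + 6)(x^3 + 3), pattern 3+1+1+1; mod 31: f = (x^2 + 8x + 24)(x^2 + 9x + 11)(x^2 + 14x + 27), pattern 2+2+2; mod 97: f = (x^3 + 9)(x^3 + 86), pattern 3+3. No other pattern occurs in this range, so the set of observed cycle types is {6, 2+2+1+1, 3+1+1+1, 2+2+2, 3+3}. The candidates containing elements of all these cycle types are S_3 x S_3 (6T9) of order 36, (S_3 x S_3) : C_2 (6T13) of order 72, S_6 (6T16) of order 720; the others are excluded. The observed types are precisely the cycle types that occur in S_3 x S_3 (6T9) (apart from the identity). Each of the other remaining candidates has further cycle types, and by the Chebotarev density theorem the matching factorization patterns would occur for a proportion of primes equal to their share of the group: (S_3 x S_3) : C_2 (6T13) additionally contains elements of type 4+2, 3+2+1, 2+1+1+1+1 (36 of its 72 elements, about 50% of primes); S_6 (6T16) additionally contains elements of type 5+1, 4+2, 4+1+1, 3+2+1, 2+1+1+1+1 (459 of its 720 elements, about 64% of primes). None of the 23 primes tested shows any such pattern (for each of these groups the chance of that is below 10^-4), which rules them out. Hence G = S_3 x S_3 (6T9), of order 36.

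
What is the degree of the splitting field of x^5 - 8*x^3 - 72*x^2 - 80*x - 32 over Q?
120

The degree of the splitting field over Q equals the order of the Galois group, so first determine the group. The polynomial f is an irreducible quintic over Q, so G = Gal(f/Q) is a transitive subgroup of S_5: one of C_5 (5T1, order 5), D_5 (5T2, order 10), F_20 (5T3, order 20), A_5 (5T4, order 60) or S_5 (5T5, order 120). The discriminant of f is 770141323264, which is not a perfect square, so G is not contained in A_5. The transitive groups of degree 5 not contained in A_5 are: F_20 (5T3, order 20), S_5 (5T5, order 120). By Dedekind's theorem, for a prime p not dividing disc(f) the degrees of the irreducible factors of f mod p form the cycle type of an element of G. Factoring f modulo the 3 such primes p <= 7 (skipping 2, which divides the discriminant), each new pattern first appears at: mod 3: f = (x^5 + x^3 + x + 1), pattern 5; mod 7: f = (x^2 + x + 4)(x^3 + 6x^2 + 3x + 6), pattern 3+2. No other pattern occurs in this range, so the set of observed cycle types is {5, 3+2}. Among the candidates above, the only group containing elements of all these cycle types is S_5 (5T5) — F_20 (5T3) lacks at least one of them. Hence G = S_5 (5T5), of order 120. The Galois group S_5 (5T5) has order 120, so the splitting field has degree 120 over Q.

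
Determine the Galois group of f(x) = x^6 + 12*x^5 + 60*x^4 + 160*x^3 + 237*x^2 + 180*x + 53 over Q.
The polynomial f is an irreducible sextic over Q, so G = Gal(f/Q) is one of the 16 transitive subgroups 6T1, ..., 6T16 of S_6. The discriminant of f is -419904, which is not a perfect square, so G is not contained in A_6. The transitive groups of degree 6 not contained in A_6 are: C_6 (6T1, order 6), S_3 (6T2, order 6), D_6 (6T3, order 12), C_3 x S_3 (6T5, order 18), A_4 x C_2 (6T6, order 24), S_4 (6T8, order 24), S_3 x S_3 (6T9, order 36), S_4 x C_2 (6T11, order 48), (S_3 x S_3) : C_2 (6T13, order 72), PGL(2,5) (6T14, order 120), S_6 (6T16, order 720). By Dedekind's theorem, for a prime p not dividing disc(f) the degrees of the irreducible factors of f mod p form the cycle type of an element of G. Factoring f modulo the 33 such primes p <= 149 (skipping 2, 3, which divide the discriminant), each new pattern first appears at: mod 5: f = (x^3 + 3x^2 + 2x + 3)(x^3 + 4x^2 + x + 1), pattern 3+3; mod 7: f = (x^6 + 5x^5 + 4x^4 + 6x^3 + 6x^2 + 5x + 4), pattern 6; mod 17: f = (x + 10)(x + 11)(x^2 + 4x + 7)(x^2 + 4x + 14), pattern 2+2+1+1; mod 19: f = (x + 5)(x + 10)(x + 13)(x + 18)(x^2 + 4x + 1), pattern 2+1+1+1+1; mod 71: f = (x^2 + 4x + 20)(x^2 + 4x + 29)(x^2 + 4x + 34), pattern 2+2+2. No other pattern occurs in this range, so the set of observed cycle types is {3+3, 6, 2+2+1+1, 2+1+1+1+1, 2+2+2}. The candidates containing elements of all these cycle types are A_4 x C_2 (6T6) of order 24, S_4 x C_2 (6T11) of order 48, (S_3 x S_3) : C_2 (6T13) of order 72, S_6 (6T16) of order 720; the others are excluded. The observed types are precisely the cycle types that occur in A_4 x C_2 (6T6) (apart from the identity). Each of the other remaining candidates has further cycle types, and by the Chebotarev density theorem the matching factorization patterns would occur for a proportion of primes equal to their share of the group: S_4 x C_2 (6T11) additionally contains elements of type 4+2, 4+1+1 (12 of its 48 elements, about 25% of primes); (S_3 x S_3) : C_2 (6T13) additionally contains elements of type 4+2, 3+2+1, 3+1+1+1 (34 of its 72 elements, about 47% of primes); S_6 (6T16) additionally contains elements of type 5+1, 4+2, 4+1+1, 3+2+1, 3+1+1+1 (484 of its 720 elements, about 67% of primes). None of the 33 primes tested shows any such pattern (for each of these groups the chance of that is below 10^-4), which rules them out. Hence G = A_4 x C_2 (6T6), of order 24.

6T6: A_4 x C_2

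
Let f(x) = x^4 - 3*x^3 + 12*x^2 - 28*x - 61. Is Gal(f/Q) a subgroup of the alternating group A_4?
No

The polynomial is irreducible of degree 4 over Q. Its discriminant is -193551907, which is not a perfect square. A Galois group lies in the alternating group exactly when the discriminant is a square in Q, so the Galois group (S_4) is not contained in A_4.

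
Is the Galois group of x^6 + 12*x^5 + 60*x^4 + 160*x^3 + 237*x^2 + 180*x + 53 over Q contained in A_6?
The polynomial is irreducible of degree 6 over Q. Its discriminant is -419904, which is not a perfect square. A Galois group lies in the alternating group exactly when the discriminant is a square in Q, so the Galois group (A_4 x C_2) is not contained in A_6.

No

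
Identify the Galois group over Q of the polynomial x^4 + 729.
V_4 (order 4)

The polynomial is an irreducible quartic over Q and its discriminant is 99179645184 = 314928^2, a perfect square, so the Galois group is contained in A_4. The resolvent cubic y^3 - 2916*y splits completely over Q, which gives the Klein four-group V_4.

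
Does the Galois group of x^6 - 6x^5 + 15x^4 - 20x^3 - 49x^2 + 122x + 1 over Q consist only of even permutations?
The polynomial is irreducible of degree 6 over Q. Its discriminant is -3603718079512576, which is not a perfect square. A Galois group lies in the alternating group exactly when the discriminant is a square in Q, so the Galois group (S_4 x C_2) is not contained in A_6.

No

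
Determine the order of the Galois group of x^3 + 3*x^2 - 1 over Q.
The degree of the splitting field over Q equals the order of the Galois group, so first determine the group. The polynomial is an irreducible cubic over Q and its discriminant is 81 = 9^2, a perfect square. For an irreducible cubic, a square discriminant forces the Galois group to be A_3, the cyclic group of order 3. The Galois group C_3 (3T1) has order 3, so the splitting field has degree 3 over Q.

3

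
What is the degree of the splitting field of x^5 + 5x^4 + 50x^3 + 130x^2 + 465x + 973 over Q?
The degree of the splitting field over Q equals the order of the Galois group, so first determine the group. The polynomial f is an irreducible quintic over Q, so G = Gal(f/Q) is a transitive subgroup of S_5: one of C_5 (5T1, order 5), D_5 (5T2, order 10), F_20 (5T3, order 20), A_5 (5T4, order 60) or S_5 (5T5, order 120). The discriminant of f is 673506304000000 = 25952000^2, a perfect square, so G is contained in A_5. The transitive groups of degree 5 contained in A_5 are: C_5 (5T1, order 5), D_5 (5T2, order 10), A_5 (5T4, order 60). By Dedekind's theorem, for a prime p not dividing disc(f) the degrees of the irreducible factors of f mod p form the cycle type of an element of G. Factoring f modulo the 2 such primes p <= 7 (skipping 2, 5, which divide the discriminant), each new pattern first appears at: mod 3: f = (x^5 + 2x^4 + 2x^3 + x^2 + 1), pattern 5; mod 7: f = (x)(x + 6)(x^3 + 6x^2 + 4), pattern 3+1+1. No other pattern occurs in this range, so the set of observed cycle types is {5, 3+1+1}. Among the candidates above, the only group containing elements of all these cycle types is A_5 (5T4) — each of C_5 (5T1), D_5 (5T2) lacks at least one of them. Hence G = A_5 (5T4), of order 60. The Galois group A_5 (5T4) has order 60, so the splitting field has degree 60 over Q.

60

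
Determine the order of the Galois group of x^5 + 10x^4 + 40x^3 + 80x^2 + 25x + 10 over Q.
The degree of the splitting field over Q equals the order of the Galois group, so first determine the group. The polynomial f is an irreducible quintic over Q, so G = Gal(f/Q) is a transitive subgroup of S_5: one of C_5 (5T1, order 5), D_5 (5T2, order 10), F_20 (5T3, order 20), A_5 (5T4, order 60) or S_5 (5T5, order 120). The discriminant of f is 58564000000 = 242000^2, a perfect square, so G is contained in A_5. The transitive groups of degree 5 contained in A_5 are: C_5 (5T1, order 5), D_5 (5T2, order 10), A_5 (5T4, order 60). By Dedekind's theorem, for a prime p not dividing disc(f) the degrees of the irreducible factors of f mod p form the cycle type of an element of G. Factoring f modulo the 3 such primes p <= 13 (skipping 2, 5, 11, which divide the discriminant), each new pattern first appears at: mod 3: f = (x^5 + x^4 + x^3 + 2x^2 + x + 1), pattern 5; mod 13: f = (x + 8)(x + 10)(x^3 + 5x^2 + 5), pattern 3+1+1. No other pattern occurs in this range, so the set of observed cycle types is {5, 3+1+1}. Among the candidates above, the only group containing elements of all these cycle types is A_5 (5T4) — each of C_5 (5T1), D_5 (5T2) lacks at least one of them. Hence G = A_5 (5T4), of order 60. The Galois group A_5 (5T4) has order 60, so the splitting field has degree 60 over Q.

60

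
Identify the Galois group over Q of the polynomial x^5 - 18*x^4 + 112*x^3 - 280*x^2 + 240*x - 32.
5T1: C_5

The polynomial f is an irreducible quintic over Q, so G = Gal(f/Q) is a transitive subgroup of S_5: one of C_5 (5T1, order 5), D_5 (5T2, order 10), F_20 (5T3, order 20), A_5 (5T4, order 60) or S_5 (5T5, order 120). The discriminant of f is 15352201216 = 123904^2, a perfect square, so G is contained in A_5. The transitive groups of degree 5 contained in A_5 are: C_5 (5T1, order 5), D_5 (5T2, order 10), A_5 (5T4, order 60). By Dedekind's theorem, for a prime p not dividing disc(f) the degrees of the irreducible factors of f mod p form the cycle type of an element of G. Factoring f modulo the 14 such primes p <= 53 (skipping 2, 11, which divide the discriminant), each new pattern first appears at: mod 3: f = (x^5 + x^3 + 2x^2 + 1), pattern 5; mod 23: f = (x + 7)(x + 11)(x + 14)(x + 20)(x + 22), pattern 1+1+1+1+1. No other pattern occurs in this range, so the set of observed cycle types is {5, 1+1+1+1+1}. The candidates containing elements of all these cycle types are C_5 (5T1) of order 5, D_5 (5T2) of order 10, A_5 (5T4) of order 60; the others are excluded. The observed types are precisely the cycle types that occur in C_5 (5T1). Each of the other remaining candidates has further cycle types, and by the Chebotarev density theorem the matching factorization patterns would occur for a proportion of primes equal to their share of the group: D_5 (5T2) additionally contains elements of type 2+2+1 (5 of its 10 elements, about 50% of primes); A_5 (5T4) additionally contains elements of type 3+1+1, 2+2+1 (35 of its 60 elements, about 58% of primes). None of the 14 primes tested shows any such pattern (for each of these groups the chance of that is below 10^-4), which rules them out. Hence G = C_5 (5T1), of order 5.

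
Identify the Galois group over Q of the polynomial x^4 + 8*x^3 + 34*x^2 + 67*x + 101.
The polynomial is an irreducible quartic over Q and its discriminant is 14535125, which is not a perfect square, so the Galois group is not contained in A_4. The resolvent cubic y^3 - 34*y^2 + 132*y + 2783 has exactly one rational root, so the Galois group is C_4 or D_4. The quartic becomes reducible over Q(sqrt(disc)), so the group is C_4.

4T1: C_4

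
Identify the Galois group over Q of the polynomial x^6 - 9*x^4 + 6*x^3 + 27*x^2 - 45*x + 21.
The polynomial f is an irreducible sextic over Q, so G = Gal(f/Q) is one of the 16 transitive subgroups 6T1, ..., 6T16 of S_6. The discriminant of f is -51195483, which is not a perfect square, so G is not contained in A_6. The transitive groups of degree 6 not contained in A_6 are: C_6 (6T1, order 6), S_3 (6T2, order 6), D_6 (6T3, order 12), C_3 x S_3 (6T5, order 18), A_4 x C_2 (6T6, order 24), S_4 (6T8, order 24), S_3 x S_3 (6T9, order 36), S_4 x C_2 (6T11, order 48), (S_3 x S_3) : C_2 (6T13, order 72), PGL(2,5) (6T14, order 120), S_6 (6T16, order 720). By Dedekind's theorem, for a prime p not dividing disc(f) the degrees of the irreducible factors of f mod p form the cycle type of an element of G. Factoring f modulo the 33 such primes p <= 149 (skipping 3, 17, which divide the discriminant), each new pattern first appears at: mod 2: f = (x^6 + x^4 + x^2 + x + 1), pattern 6; mod 7: f = (x)(x + 2)(x + 5)(x^3 + 2x + 6), pattern 3+1+1+1; mod 19: f = (x^3 + 11x + 14)(x^3 + 18x + 11), pattern 3+3; mod 53: f = (x^2 + 19)(x^2 + 6x + 30)(x^2 + 47x + 31), pattern 2+2+2; mod 73: f = (x + 9)(x + 10)(x + 24)(x + 54)(x + 55)(x + 67), pattern 1+1+1+1+1+1. No other pattern occurs in this range, so the set of observed cycle types is {6, 3+1+1+1, 3+3, 2+2+2, 1+1+1+1+1+1}. The candidates containing elements of all these cycle types are C_3 x S_3 (6T5) of order 18, S_3 x S_3 (6T9) of order 36, (S_3 x S_3) : C_2 (6T13) of order 72, S_6 (6T16) of order 720; the others are excluded. The observed types are precisely the cycle types that occur in C_3 x S_3 (6T5). Each of the other remaining candidates has further cycle types, and by the Chebotarev density theorem the matching factorization patterns would occur for a proportion of primes equal to their share of the group: S_3 x S_3 (6T9) additionally contains elements of type 2+2+1+1 (9 of its 36 elements, about 25% of primes); (S_3 x S_3) : C_2 (6T13) additionally contains elements of type 4+2, 3+2+1, 2+2+1+1, 2+1+1+1+1 (45 of its 72 elements, about 62% of primes); S_6 (6T16) additionally contains elements of type 5+1, 4+2, 4+1+1, 3+2+1, 2+2+1+1, 2+1+1+1+1 (504 of its 720 elements, about 70% of primes). None of the 33 primes tested shows any such pattern (for each of these groups the chance of that is below 10^-4), which rules them out. Hence G = C_3 x S_3 (6T5), of order 18.

C_3 x S_3 (order 18)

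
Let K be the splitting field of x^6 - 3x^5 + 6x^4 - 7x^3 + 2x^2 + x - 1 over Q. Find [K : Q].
24

The degree of the splitting field over Q equals the order of the Galois group, so first determine the group. The polynomial f is an irreducible sextic over Q, so G = Gal(f/Q) is one of the 16 transitive subgroups 6T1, ..., 6T16 of S_6. The discriminant of f is 810448, which is not a perfect square, so G is not contained in A_6. The transitive groups of degree 6 not contained in A_6 are: C_6 (6T1, order 6), S_3 (6T2, order 6), D_6 (6T3, order 12), C_3 x S_3 (6T5, order 18), A_4 x C_2 (6T6, order 24), S_4 (6T8, order 24), S_3 x S_3 (6T9, order 36), S_4 x C_2 (6T11, order 48), (S_3 x S_3) : C_2 (6T13, order 72), PGL(2,5) (6T14, order 120), S_6 (6T16, order 720). By Dedekind's theorem, for a prime p not dividing disc(f) the degrees of the irreducible factors of f mod p form the cycle type of an element of G. Factoring f modulo the 22 such primes p <= 89 (skipping 2, 37, which divide the discriminant), each new pattern first appears at: mod 3: f = (x^3 + x^2 + x + 2)(x^3 + 2x^2 + 1), pattern 3+3; mod 5: f = (x^2 + 3)(x^2 + 3x + 4)(x^2 + 4x + 2), pattern 2+2+2; mod 17: f = (x + 1)(x + 15)(x^4 + 15x^3 + 6x^2 + 12x + 9), pattern 4+1+1; mod 67: f = (x + 4)(x + 62)(x^2 + 66x + 40)(x^2 + 66x + 50), pattern 2+2+1+1. No other pattern occurs in this range, so the set of observed cycle types is {3+3, 2+2+2, 4+1+1, 2+2+1+1}. The candidates containing elements of all these cycle types are S_4 (6T8) of order 24, S_4 x C_2 (6T11) of order 48, PGL(2,5) (6T14) of order 120, S_6 (6T16) of order 720; the others are excluded. The observed types are precisely the cycle types that occur in S_4 (6T8) (apart from the identity). Each of the other remaining candidates has further cycle types, and by the Chebotarev density theorem the matching factorization patterns would occur for a proportion of primes equal to their share of the group: S_4 x C_2 (6T11) additionally contains elements of type 6, 4+2, 2+1+1+1+1 (17 of its 48 elements, about 35% of primes); PGL(2,5) (6T14) additionally contains elements of type 6, 5+1 (44 of its 120 elements, about 37% of primes); S_6 (6T16) additionally contains elements of type 6, 5+1, 4+2, 3+2+1, 3+1+1+1, 2+1+1+1+1 (529 of its 720 elements, about 73% of primes). None of the 22 primes tested shows any such pattern (for each of these groups the chance of that is below 10^-4), which rules them out. Hence G = S_4 (6T8), of order 24. The Galois group S_4 (6T8) has order 24, so the splitting field has degree 24 over Q.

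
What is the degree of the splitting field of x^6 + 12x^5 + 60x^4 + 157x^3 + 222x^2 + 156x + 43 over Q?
18

The degree of the splitting field over Q equals the order of the Galois group, so first determine the group. The polynomial f is an irreducible sextic over Q, so G = Gal(f/Q) is one of the 16 transitive subgroups 6T1, ..., 6T16 of S_6. The discriminant of f is -177147, which is not a perfect square, so G is not contained in A_6. The transitive groups of degree 6 not contained in A_6 are: C_6 (6T1, order 6), S_3 (6T2, order 6), D_6 (6T3, order 12), C_3 x S_3 (6T5, order 18), A_4 x C_2 (6T6, order 24), S_4 (6T8, order 24), S_3 x S_3 (6T9, order 36), S_4 x C_2 (6T11, order 48), (S_3 x S_3) : C_2 (6T13, order 72), PGL(2,5) (6T14, order 120), S_6 (6T16, order 720). By Dedekind's theorem, for a prime p not dividing disc(f) the degrees of the irreducible factors of f mod p form the cycle type of an element of G. Factoring f modulo the 33 such primes p <= 139 (skipping 3, which divides the discriminant), each new pattern first appears at: mod 2: f = (x^6 + x^3 + 1), pattern 6; mod 7: f = (x + 3)(x + 4)(x + 6)(x^3 + 6x^2 + 5x + 4), pattern 3+1+1+1; mod 17: f = (x^2 + 5x + 13)(x^2 + 8x + 2)(x^2 + 16x + 1), pattern 2+2+2; mod 19: f = (x^3 + 6x^2 + 12x + 14)(x^3 + 6x^2 + 12x + 18), pattern 3+3; mod 73: f = (x + 15)(x + 23)(x + 24)(x + 31)(x + 32)(x + 33), pattern 1+1+1+1+1+1. No other pattern occurs in this range, so the set of observed cycle types is {6, 3+1+1+1, 2+2+2, 3+3, 1+1+1+1+1+1}. The candidates containing elements of all these cycle types are C_3 x S_3 (6T5) of order 18, S_3 x S_3 (6T9) of order 36, (S_3 x S_3) : C_2 (6T13) of order 72, S_6 (6T16) of order 720; the others are excluded. The observed types are precisely the cycle types that occur in C_3 x S_3 (6T5). Each of the other remaining candidates has further cycle types, and by the Chebotarev density theorem the matching factorization patterns would occur for a proportion of primes equal to their share of the group: S_3 x S_3 (6T9) additionally contains elements of type 2+2+1+1 (9 of its 36 elements, about 25% of primes); (S_3 x S_3) : C_2 (6T13) additionally contains elements of type 4+2, 3+2+1, 2+2+1+1, 2+1+1+1+1 (45 of its 72 elements, about 62% of primes); S_6 (6T16) additionally contains elements of type 5+1, 4+2, 4+1+1, 3+2+1, 2+2+1+1, 2+1+1+1+1 (504 of its 720 elements, about 70% of primes). None of the 33 primes tested shows any such pattern (for each of these groups the chance of that is below 10^-4), which rules them out. Hence G = C_3 x S_3 (6T5), of order 18. The Galois group C_3 x S_3 (6T5) has order 18, so the splitting field has degree 18 over Q.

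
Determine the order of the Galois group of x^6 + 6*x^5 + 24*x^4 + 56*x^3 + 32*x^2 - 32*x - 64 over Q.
24

The degree of the splitting field over Q equals the order of the Galois group, so first determine the group. The polynomial f is an irreducible sextic over Q, so G = Gal(f/Q) is one of the 16 transitive subgroups 6T1, ..., 6T16 of S_6. The discriminant of f is 870211913777152, which is not a perfect square, so G is not contained in A_6. The transitive groups of degree 6 not contained in A_6 are: C_6 (6T1, order 6), S_3 (6T2, order 6), D_6 (6T3, order 12), C_3 x S_3 (6T5, order 18), A_4 x C_2 (6T6, order 24), S_4 (6T8, order 24), S_3 x S_3 (6T9, order 36), S_4 x C_2 (6T11, order 48), (S_3 x S_3) : C_2 (6T13, order 72), PGL(2,5) (6T14, order 120), S_6 (6T16, order 720). By Dedekind's theorem, for a prime p not dividing disc(f) the degrees of the irreducible factors of f mod p form the cycle type of an element of G. Factoring f modulo the 22 such primes p <= 89 (skipping 2, 37, which divide the discriminant), each new pattern first appears at: mod 3: f = (x^3 + x^2 + x + 2)(x^3 + 2x^2 + 1), pattern 3+3; mod 5: f = (x^2 + 2)(x^2 + 2x + 3)(x^2 + 4x + 1), pattern 2+2+2; mod 17: f = (x + 4)(x + 15)(x^4 + 4x^3 + 7x^2 + 6x + 8), pattern 4+1+1; mod 67: f = (x + 10)(x + 59)(x^2 + 2x + 26)(x^2 + 2x + 66), pattern 2+2+1+1. No other pattern occurs in this range, so the set of observed cycle types is {3+3, 2+2+2, 4+1+1, 2+2+1+1}. The candidates containing elements of all these cycle types are S_4 (6T8) of order 24, S_4 x C_2 (6T11) of order 48, PGL(2,5) (6T14) of order 120, S_6 (6T16) of order 720; the others are excluded. The observed types are precisely the cycle types that occur in S_4 (6T8) (apart from the identity). Each of the other remaining candidates has further cycle types, and by the Chebotarev density theorem the matching factorization patterns would occur for a proportion of primes equal to their share of the group: S_4 x C_2 (6T11) additionally contains elements of type 6, 4+2, 2+1+1+1+1 (17 of its 48 elements, about 35% of primes); PGL(2,5) (6T14) additionally contains elements of type 6, 5+1 (44 of its 120 elements, about 37% of primes); S_6 (6T16) additionally contains elements of type 6, 5+1, 4+2, 3+2+1, 3+1+1+1, 2+1+1+1+1 (529 of its 720 elements, about 73% of primes). None of the 22 primes tested shows any such pattern (for each of these groups the chance of that is below 10^-4), which rules them out. Hence G = S_4 (6T8), of order 24. The Galois group S_4 (6T8) has order 24, so the splitting field has degree 24 over Q.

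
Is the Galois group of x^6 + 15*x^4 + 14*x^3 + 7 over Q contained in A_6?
The polynomial is irreducible of degree 6 over Q. Its discriminant is -5217636731328, which is not a perfect square. A Galois group lies in the alternating group exactly when the discriminant is a square in Q, so the Galois group (PGL(2,5)) is not contained in A_6.

No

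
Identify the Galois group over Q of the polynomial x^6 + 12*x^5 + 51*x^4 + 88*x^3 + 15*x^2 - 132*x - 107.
A_4 x C_2 (also written A4xC2)

The polynomial f is an irreducible sextic over Q, so G = Gal(f/Q) is one of the 16 transitive subgroups 6T1, ..., 6T16 of S_6. The discriminant of f is -1253826625536, which is not a perfect square, so G is not contained in A_6. The transitive groups of degree 6 not contained in A_6 are: C_6 (6T1, order 6), S_3 (6T2, order 6), D_6 (6T3, order 12), C_3 x S_3 (6T5, order 18), A_4 x C_2 (6T6, order 24), S_4 (6T8, order 24), S_3 x S_3 (6T9, order 36), S_4 x C_2 (6T11, order 48), (S_3 x S_3) : C_2 (6T13, order 72), PGL(2,5) (6T14, order 120), S_6 (6T16, order 720). By Dedekind's theorem, for a prime p not dividing disc(f) the degrees of the irreducible factors of f mod p form the cycle type of an element of G. Factoring f modulo the 33 such primes p <= 149 (skipping 2, 3, which divide the discriminant), each new pattern first appears at: mod 5: f = (x^3 + 3x^2 + 2)(x^3 + 4x^2 + 4x + 4), pattern 3+3; mod 7: f = (x^6 + 5x^5 + 2x^4 + 4x^3 + x^2 + x + 5), pattern 6; mod 17: f = (x + 9)(x + 12)(x^2 + 4x + 15)(x^2 + 4x + 16), pattern 2+2+1+1; mod 19: f = (x + 9)(x + 10)(x + 13)(x + 14)(x^2 + 4x + 13), pattern 2+1+1+1+1; mod 71: f = (x^2 + 4x + 29)(x^2 + 4x + 54)(x^2 + 4x + 62), pattern 2+2+2. No other pattern occurs in this range, so the set of observed cycle types is {3+3, 6, 2+2+1+1, 2+1+1+1+1, 2+2+2}. The candidates containing elements of all these cycle types are A_4 x C_2 (6T6) of order 24, S_4 x C_2 (6T11) of order 48, (S_3 x S_3) : C_2 (6T13) of order 72, S_6 (6T16) of order 720; the others are excluded. The observed types are precisely the cycle types that occur in A_4 x C_2 (6T6) (apart from the identity). Each of the other remaining candidates has further cycle types, and by the Chebotarev density theorem the matching factorization patterns would occur for a proportion of primes equal to their share of the group: S_4 x C_2 (6T11) additionally contains elements of type 4+2, 4+1+1 (12 of its 48 elements, about 25% of primes); (S_3 x S_3) : C_2 (6T13) additionally contains elements of type 4+2, 3+2+1, 3+1+1+1 (34 of its 72 elements, about 47% of primes); S_6 (6T16) additionally contains elements of type 5+1, 4+2, 4+1+1, 3+2+1, 3+1+1+1 (484 of its 720 elements, about 67% of primes). None of the 33 primes tested shows any such pattern (for each of these groups the chance of that is below 10^-4), which rules them out. Hence G = A_4 x C_2 (6T6), of order 24.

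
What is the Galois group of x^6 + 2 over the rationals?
D_6, the dihedral group of order 12

The polynomial f is an irreducible sextic over Q, so G = Gal(f/Q) is one of the 16 transitive subgroups 6T1, ..., 6T16 of S_6. The discriminant of f is -1492992, which is not a perfect square, so G is not contained in A_6. The transitive groups of degree 6 not contained in A_6 are: C_6 (6T1, order 6), S_3 (6T2, order 6), D_6 (6T3, order 12), C_3 x S_3 (6T5, order 18), A_4 x C_2 (6T6, order 24), S_4 (6T8, order 24), S_3 x S_3 (6T9, order 36), S_4 x C_2 (6T11, order 48), (S_3 x S_3) : C_2 (6T13, order 72), PGL(2,5) (6T14, order 120), S_6 (6T16, order 720). By Dedekind's theorem, for a prime p not dividing disc(f) the degrees of the irreducible factors of f mod p form the cycle type of an element of G. Factoring f modulo the 79 such primes p <= 419 (skipping 2, 3, which divide the discriminant), each new pattern first appears at: mod 5: f = (x^2 + 3)(x^2 + 2x + 3)(x^2 + 3x + 3), pattern 2+2+2; mod 7: f = (x^6 + 2), pattern 6; mod 11: f = (x + 2)(x + 9)(x^2 + 2x + 4)(x^2 + 9x + 4), pattern 2+2+1+1; mod 19: f = (x^3 + 6)(x^3 + 13), pattern 3+3; mod 43: f = (x + 3)(x + 18)(x + 21)(x + 22)(x + 25)(x + 40), pattern 1+1+1+1+1+1. No other pattern occurs in this range, so the set of observed cycle types is {2+2+2, 6, 2+2+1+1, 3+3, 1+1+1+1+1+1}. The candidates containing elements of all these cycle types are D_6 (6T3) of order 12, A_4 x C_2 (6T6) of order 24, S_3 x S_3 (6T9) of order 36, S_4 x C_2 (6T11) of order 48, (S_3 x S_3) : C_2 (6T13) of order 72, PGL(2,5) (6T14) of order 120, S_6 (6T16) of order 720; the others are excluded. The observed types are precisely the cycle types that occur in D_6 (6T3). Each of the other remaining candidates has further cycle types, and by the Chebotarev density theorem the matching factorization patterns would occur for a proportion of primes equal to their share of the group: A_4 x C_2 (6T6) additionally contains elements of type 2+1+1+1+1 (3 of its 24 elements, about 12% of primes); S_3 x S_3 (6T9) additionally contains elements of type 3+1+1+1 (4 of its 36 elements, about 11% of primes); S_4 x C_2 (6T11) additionally contains elements of type 4+2, 4+1+1, 2+1+1+1+1 (15 of its 48 elements, about 31% of primes); (S_3 x S_3) : C_2 (6T13) additionally contains elements of type 4+2, 3+2+1, 3+1+1+1, 2+1+1+1+1 (40 of its 72 elements, about 56% of primes); PGL(2,5) (6T14) additionally contains elements of type 5+1, 4+1+1 (54 of its 120 elements, about 45% of primes); S_6 (6T16) additionally contains elements of type 5+1, 4+2, 4+1+1, 3+2+1, 3+1+1+1, 2+1+1+1+1 (499 of its 720 elements, about 69% of primes). None of the 79 primes tested shows any such pattern (for each of these groups the chance of that is below 10^-4), which rules them out. Hence G = D_6 (6T3), of order 12.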